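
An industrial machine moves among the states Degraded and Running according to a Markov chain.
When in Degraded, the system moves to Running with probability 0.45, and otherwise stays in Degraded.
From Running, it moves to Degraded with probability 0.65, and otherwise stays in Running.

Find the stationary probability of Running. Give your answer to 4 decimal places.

Let the stationary distribution be π with π = πP and π_1 + π_2 = 1.
π_1 = 0.55·π_1 + 0.65·π_2
Solving with the normalization constraint gives π = (0.5909, 0.4091).
So the stationary probability of Running is 0.4091.

0.4091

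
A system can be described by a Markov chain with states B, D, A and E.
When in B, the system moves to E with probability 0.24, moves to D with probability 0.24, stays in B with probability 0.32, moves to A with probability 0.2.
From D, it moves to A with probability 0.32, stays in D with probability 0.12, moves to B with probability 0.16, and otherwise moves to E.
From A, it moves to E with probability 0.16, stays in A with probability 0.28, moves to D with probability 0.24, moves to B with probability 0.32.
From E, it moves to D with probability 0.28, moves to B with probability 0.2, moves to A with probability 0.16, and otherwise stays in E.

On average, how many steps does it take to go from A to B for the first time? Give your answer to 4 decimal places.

3.9662

Let t(s) be the expected number of steps to first reach B from state s, with t(B) = 0. Conditioning on the first step:
t(D) = 1 + 0.12·t(D) + 0.32·t(A) + 0.4·t(E)
t(A) = 1 + 0.24·t(D) + 0.28·t(A) + 0.16·t(E)
t(E) = 1 + 0.28·t(D) + 0.16·t(A) + 0.36·t(E)
Solving: t(D) = 4.6678, t(A) = 3.9662, t(E) = 4.5962.
Expected steps from A to B: 3.9662.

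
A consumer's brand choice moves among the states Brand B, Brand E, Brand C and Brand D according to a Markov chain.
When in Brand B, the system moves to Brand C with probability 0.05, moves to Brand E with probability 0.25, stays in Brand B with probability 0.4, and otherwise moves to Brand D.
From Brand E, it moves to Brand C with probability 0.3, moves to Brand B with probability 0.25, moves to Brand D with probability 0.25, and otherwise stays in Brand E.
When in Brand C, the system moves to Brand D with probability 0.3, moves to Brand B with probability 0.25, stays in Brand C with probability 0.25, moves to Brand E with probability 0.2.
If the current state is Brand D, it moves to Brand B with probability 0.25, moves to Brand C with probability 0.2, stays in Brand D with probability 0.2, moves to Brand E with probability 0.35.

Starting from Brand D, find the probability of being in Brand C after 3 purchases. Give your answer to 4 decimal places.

Propagate the distribution vector 3 purchases from Brand D.
After 0 purchases: (0.0000, 0.0000, 0.0000, 1.0000)
After 1 purchase: (0.2500, 0.3500, 0.2000, 0.2000)
After 2 purchases: (0.2875, 0.2425, 0.2075, 0.2625)
After 3 purchases: (0.2931, 0.2538, 0.1915, 0.2616)
P(in Brand C after 3 purchases) = 0.1915

0.1915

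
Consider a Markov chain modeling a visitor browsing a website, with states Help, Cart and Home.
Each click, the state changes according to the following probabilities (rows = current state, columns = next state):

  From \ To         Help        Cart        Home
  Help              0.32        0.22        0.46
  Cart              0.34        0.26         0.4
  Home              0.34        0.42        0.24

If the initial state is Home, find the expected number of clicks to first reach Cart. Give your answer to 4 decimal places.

2.8302

Let t(s) be the expected number of clicks to first reach Cart from state s, with t(Cart) = 0. Conditioning on the first click:
t(Help) = 1 + 0.32·t(Help) + 0.46·t(Home)
t(Home) = 1 + 0.34·t(Help) + 0.24·t(Home)
Solving: t(Help) = 3.3851, t(Home) = 2.8302.
Expected clicks from Home to Cart: 2.8302.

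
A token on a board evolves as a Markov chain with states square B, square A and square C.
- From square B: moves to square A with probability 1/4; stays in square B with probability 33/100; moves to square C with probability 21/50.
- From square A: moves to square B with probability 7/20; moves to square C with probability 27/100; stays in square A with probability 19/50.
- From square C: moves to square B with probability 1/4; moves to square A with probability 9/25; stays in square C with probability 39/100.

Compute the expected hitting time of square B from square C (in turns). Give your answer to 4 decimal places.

3.4875

Let t(s) be the expected number of turns to first reach square B from state s, with t(square B) = 0. Conditioning on the first turn:
t(square A) = 1 + 0.38·t(square A) + 0.27·t(square C)
t(square C) = 1 + 0.36·t(square A) + 0.39·t(square C)
Solving: t(square A) = 3.1317, t(square C) = 3.4875.
Expected turns from square C to square B: 3.4875.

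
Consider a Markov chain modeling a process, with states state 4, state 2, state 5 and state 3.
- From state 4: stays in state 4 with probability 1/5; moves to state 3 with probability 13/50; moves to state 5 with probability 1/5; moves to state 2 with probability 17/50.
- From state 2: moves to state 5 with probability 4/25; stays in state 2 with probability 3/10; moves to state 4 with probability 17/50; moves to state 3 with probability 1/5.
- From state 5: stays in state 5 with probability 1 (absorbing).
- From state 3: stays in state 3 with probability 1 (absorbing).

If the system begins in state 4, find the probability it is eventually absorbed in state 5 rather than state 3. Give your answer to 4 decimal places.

0.4374

Let h(s) be the probability of absorption at state 5 starting from transient state s. Then h(state 5) = 1 and h(state 3) = 0. By first-step analysis:
h(state 4) = 0.2·h(state 4) + 0.34·h(state 2) + 0.2·1 + 0.26·0
h(state 2) = 0.34·h(state 4) + 0.3·h(state 2) + 0.16·1 + 0.2·0
Solving: h(state 4) = 0.4374, h(state 2) = 0.4410.
Starting from state 4, the probability is 0.4374.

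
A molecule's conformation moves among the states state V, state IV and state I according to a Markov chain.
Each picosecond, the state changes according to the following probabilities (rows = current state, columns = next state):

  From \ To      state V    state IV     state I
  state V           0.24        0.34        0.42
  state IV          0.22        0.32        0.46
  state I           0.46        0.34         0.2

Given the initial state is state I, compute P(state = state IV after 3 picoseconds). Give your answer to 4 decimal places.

0.3333

Propagate the distribution vector 3 picoseconds from state I.
After 0 picoseconds: (0.0000, 0.0000, 1.0000)
After 1 picosecond: (0.4600, 0.3400, 0.2000)
After 2 picoseconds: (0.2772, 0.3332, 0.3896)
After 3 picoseconds: (0.3190, 0.3333, 0.3476)
P(in state IV after 3 picoseconds) = 0.3333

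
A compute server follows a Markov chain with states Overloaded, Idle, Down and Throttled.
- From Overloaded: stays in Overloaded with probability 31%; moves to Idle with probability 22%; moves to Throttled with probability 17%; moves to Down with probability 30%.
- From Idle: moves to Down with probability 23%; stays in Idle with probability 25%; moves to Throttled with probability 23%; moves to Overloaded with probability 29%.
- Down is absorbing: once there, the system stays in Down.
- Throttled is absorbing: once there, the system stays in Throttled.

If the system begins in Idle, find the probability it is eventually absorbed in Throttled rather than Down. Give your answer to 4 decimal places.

Let h(s) be the probability of absorption at Throttled starting from transient state s. Then h(Throttled) = 1 and h(Down) = 0. By first-step analysis:
h(Overloaded) = 0.31·h(Overloaded) + 0.22·h(Idle) + 0.3·0 + 0.17·1
h(Idle) = 0.29·h(Overloaded) + 0.25·h(Idle) + 0.23·0 + 0.23·1
Solving: h(Overloaded) = 0.3926, h(Idle) = 0.4585.
Starting from Idle, the probability is 0.4585.

0.4585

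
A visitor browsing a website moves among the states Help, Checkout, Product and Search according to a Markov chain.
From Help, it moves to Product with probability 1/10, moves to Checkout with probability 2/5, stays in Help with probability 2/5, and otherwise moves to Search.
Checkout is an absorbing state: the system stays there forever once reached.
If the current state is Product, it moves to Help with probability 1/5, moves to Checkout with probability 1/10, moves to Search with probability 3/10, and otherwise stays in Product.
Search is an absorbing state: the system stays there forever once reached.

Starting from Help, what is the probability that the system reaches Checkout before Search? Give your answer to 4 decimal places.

0.7353

Let h(s) be the probability of absorption at Checkout starting from transient state s. Then h(Checkout) = 1 and h(Search) = 0. By first-step analysis:
h(Help) = 0.4·h(Help) + 0.4·1 + 0.1·h(Product) + 0.1·0
h(Product) = 0.2·h(Help) + 0.1·1 + 0.4·h(Product) + 0.3·0
Solving: h(Help) = 0.7353, h(Product) = 0.4118.
Starting from Help, the probability is 0.7353.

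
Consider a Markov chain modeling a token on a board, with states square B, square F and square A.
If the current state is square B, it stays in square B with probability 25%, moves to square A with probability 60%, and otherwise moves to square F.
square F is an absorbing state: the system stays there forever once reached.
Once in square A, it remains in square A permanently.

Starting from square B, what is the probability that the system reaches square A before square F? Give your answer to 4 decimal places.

0.8000

Let h(s) be the probability of absorption at square A starting from transient state s. Then h(square A) = 1 and h(square F) = 0. By first-step analysis:
h(square B) = 0.25·h(square B) + 0.15·0 + 0.6·1
Solving: h(square B) = 0.8000.
Starting from square B, the probability is 0.8000.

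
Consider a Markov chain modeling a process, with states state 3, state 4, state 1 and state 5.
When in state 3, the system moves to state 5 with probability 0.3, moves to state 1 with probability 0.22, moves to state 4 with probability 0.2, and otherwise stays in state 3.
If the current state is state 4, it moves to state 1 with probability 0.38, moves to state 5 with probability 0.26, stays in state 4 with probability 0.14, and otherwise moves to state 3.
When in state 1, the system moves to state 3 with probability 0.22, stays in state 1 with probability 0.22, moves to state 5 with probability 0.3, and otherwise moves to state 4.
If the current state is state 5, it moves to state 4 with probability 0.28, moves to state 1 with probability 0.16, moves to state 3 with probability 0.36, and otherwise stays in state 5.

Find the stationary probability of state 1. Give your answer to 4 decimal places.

0.2397

Let the stationary distribution be π with π = πP and π_1 + π_2 + π_3 + π_4 = 1.
π_1 = 0.28·π_1 + 0.22·π_2 + 0.22·π_3 + 0.36·π_4
π_2 = 0.2·π_1 + 0.14·π_2 + 0.26·π_3 + 0.28·π_4
π_3 = 0.22·π_1 + 0.38·π_2 + 0.22·π_3 + 0.16·π_4
Solving with the normalization constraint gives π = (0.2735, 0.2222, 0.2397, 0.2646).
So the stationary probability of state 1 is 0.2397.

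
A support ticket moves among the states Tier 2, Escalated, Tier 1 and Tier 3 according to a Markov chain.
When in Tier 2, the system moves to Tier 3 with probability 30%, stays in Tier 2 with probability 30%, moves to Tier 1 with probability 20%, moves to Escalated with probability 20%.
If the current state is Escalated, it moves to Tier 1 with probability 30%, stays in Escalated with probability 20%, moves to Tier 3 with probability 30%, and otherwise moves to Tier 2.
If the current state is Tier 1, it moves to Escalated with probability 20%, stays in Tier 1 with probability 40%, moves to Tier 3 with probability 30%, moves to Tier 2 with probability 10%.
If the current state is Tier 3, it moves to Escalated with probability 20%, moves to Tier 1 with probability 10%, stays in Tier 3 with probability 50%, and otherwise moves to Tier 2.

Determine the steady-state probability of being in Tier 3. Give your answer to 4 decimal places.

Let the stationary distribution be π with π = πP and π_1 + π_2 + π_3 + π_4 = 1.
π_1 = 0.3·π_1 + 0.2·π_2 + 0.1·π_3 + 0.2·π_4
π_2 = 0.2·π_1 + 0.2·π_2 + 0.2·π_3 + 0.2·π_4
π_3 = 0.2·π_1 + 0.3·π_2 + 0.4·π_3 + 0.1·π_4
Solving with the normalization constraint gives π = (0.1969, 0.2000, 0.2281, 0.3750).
So the stationary probability of Tier 3 is 0.3750.

0.3750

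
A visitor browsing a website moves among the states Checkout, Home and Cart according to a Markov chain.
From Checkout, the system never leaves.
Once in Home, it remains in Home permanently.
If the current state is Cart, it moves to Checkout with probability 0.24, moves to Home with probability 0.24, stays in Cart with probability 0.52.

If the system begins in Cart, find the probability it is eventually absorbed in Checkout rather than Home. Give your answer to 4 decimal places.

Let h(s) be the probability of absorption at Checkout starting from transient state s. Then h(Checkout) = 1 and h(Home) = 0. By first-step analysis:
h(Cart) = 0.24·1 + 0.24·0 + 0.52·h(Cart)
Solving: h(Cart) = 0.5000.
Starting from Cart, the probability is 0.5000.

0.5000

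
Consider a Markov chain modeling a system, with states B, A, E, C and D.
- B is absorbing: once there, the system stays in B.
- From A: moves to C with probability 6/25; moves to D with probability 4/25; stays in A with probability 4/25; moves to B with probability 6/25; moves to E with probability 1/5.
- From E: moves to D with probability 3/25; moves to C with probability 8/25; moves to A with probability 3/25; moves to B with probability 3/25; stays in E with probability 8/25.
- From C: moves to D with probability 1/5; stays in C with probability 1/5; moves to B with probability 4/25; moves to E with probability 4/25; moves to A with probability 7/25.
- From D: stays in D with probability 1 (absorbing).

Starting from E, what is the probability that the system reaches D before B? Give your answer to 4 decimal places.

Let h(s) be the probability of absorption at D starting from transient state s. Then h(D) = 1 and h(B) = 0. By first-step analysis:
h(A) = 0.24·0 + 0.16·h(A) + 0.2·h(E) + 0.24·h(C) + 0.16·1
h(E) = 0.12·0 + 0.12·h(A) + 0.32·h(E) + 0.32·h(C) + 0.12·1
h(C) = 0.16·0 + 0.28·h(A) + 0.16·h(E) + 0.2·h(C) + 0.2·1
Solving: h(A) = 0.4535, h(E) = 0.4955, h(C) = 0.5078.
Starting from E, the probability is 0.4955.

0.4955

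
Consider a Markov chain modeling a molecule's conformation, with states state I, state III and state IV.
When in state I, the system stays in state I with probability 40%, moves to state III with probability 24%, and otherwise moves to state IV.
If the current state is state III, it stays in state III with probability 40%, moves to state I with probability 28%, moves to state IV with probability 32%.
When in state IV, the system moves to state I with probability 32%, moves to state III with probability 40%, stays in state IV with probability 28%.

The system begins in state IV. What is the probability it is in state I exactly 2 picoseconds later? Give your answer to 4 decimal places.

Sum over the intermediate state after 1 picosecond:
P = P(state IV→state I)·P(state I→state I) + P(state IV→state III)·P(state III→state I) + P(state IV→state IV)·P(state IV→state I)
  = 0.32×0.4 + 0.4×0.28 + 0.28×0.32
  = 0.1280 + 0.1120 + 0.0896 = 0.3296

0.3296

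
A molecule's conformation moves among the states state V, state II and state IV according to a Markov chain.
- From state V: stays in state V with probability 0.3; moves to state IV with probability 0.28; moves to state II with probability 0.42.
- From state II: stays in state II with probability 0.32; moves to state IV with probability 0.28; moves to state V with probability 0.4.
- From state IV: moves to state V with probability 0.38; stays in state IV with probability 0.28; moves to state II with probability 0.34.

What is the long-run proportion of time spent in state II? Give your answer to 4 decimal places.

Let the stationary distribution be π with π = πP and π_1 + π_2 + π_3 = 1.
π_1 = 0.3·π_1 + 0.4·π_2 + 0.38·π_3
π_2 = 0.42·π_1 + 0.32·π_2 + 0.34·π_3
Solving with the normalization constraint gives π = (0.3585, 0.3615, 0.2800).
So the stationary probability of state II is 0.3615.

0.3615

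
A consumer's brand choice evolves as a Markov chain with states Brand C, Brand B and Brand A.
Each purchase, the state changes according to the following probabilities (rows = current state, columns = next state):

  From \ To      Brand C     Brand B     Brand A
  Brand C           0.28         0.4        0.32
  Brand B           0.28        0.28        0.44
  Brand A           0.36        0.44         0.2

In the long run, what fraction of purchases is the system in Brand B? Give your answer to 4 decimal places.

0.3688

Let the stationary distribution be π with π = πP and π_1 + π_2 + π_3 = 1.
π_1 = 0.28·π_1 + 0.28·π_2 + 0.36·π_3
π_2 = 0.4·π_1 + 0.28·π_2 + 0.44·π_3
Solving with the normalization constraint gives π = (0.3060, 0.3688, 0.3252).
So the stationary probability of Brand B is 0.3688.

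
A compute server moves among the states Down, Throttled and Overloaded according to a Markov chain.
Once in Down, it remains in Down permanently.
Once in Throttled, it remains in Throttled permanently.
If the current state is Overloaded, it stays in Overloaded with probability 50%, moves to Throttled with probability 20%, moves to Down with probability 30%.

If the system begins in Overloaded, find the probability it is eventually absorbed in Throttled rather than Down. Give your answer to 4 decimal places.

0.4000

Let h(s) be the probability of absorption at Throttled starting from transient state s. Then h(Throttled) = 1 and h(Down) = 0. By first-step analysis:
h(Overloaded) = 0.3·0 + 0.2·1 + 0.5·h(Overloaded)
Solving: h(Overloaded) = 0.4000.
Starting from Overloaded, the probability is 0.4000.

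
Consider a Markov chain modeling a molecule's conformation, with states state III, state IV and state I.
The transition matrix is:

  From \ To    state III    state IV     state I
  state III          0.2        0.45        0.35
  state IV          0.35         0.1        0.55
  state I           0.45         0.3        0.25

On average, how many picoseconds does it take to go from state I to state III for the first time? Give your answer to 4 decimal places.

Let t(s) be the expected number of picoseconds to first reach state III from state s, with t(state III) = 0. Conditioning on the first picosecond:
t(state IV) = 1 + 0.1·t(state IV) + 0.55·t(state I)
t(state I) = 1 + 0.3·t(state IV) + 0.25·t(state I)
Solving: t(state IV) = 2.5490, t(state I) = 2.3529.
Expected picoseconds from state I to state III: 2.3529.

2.3529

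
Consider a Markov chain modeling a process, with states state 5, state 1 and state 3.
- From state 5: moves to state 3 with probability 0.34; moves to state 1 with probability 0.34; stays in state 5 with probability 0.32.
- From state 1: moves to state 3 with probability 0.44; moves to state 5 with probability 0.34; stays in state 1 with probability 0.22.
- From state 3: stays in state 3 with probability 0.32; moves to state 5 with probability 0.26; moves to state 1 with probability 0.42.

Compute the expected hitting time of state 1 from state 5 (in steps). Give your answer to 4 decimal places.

2.7273

Let t(s) be the expected number of steps to first reach state 1 from state s, with t(state 1) = 0. Conditioning on the first step:
t(state 5) = 1 + 0.32·t(state 5) + 0.34·t(state 3)
t(state 3) = 1 + 0.26·t(state 5) + 0.32·t(state 3)
Solving: t(state 5) = 2.7273, t(state 3) = 2.5134.
Expected steps from state 5 to state 1: 2.7273.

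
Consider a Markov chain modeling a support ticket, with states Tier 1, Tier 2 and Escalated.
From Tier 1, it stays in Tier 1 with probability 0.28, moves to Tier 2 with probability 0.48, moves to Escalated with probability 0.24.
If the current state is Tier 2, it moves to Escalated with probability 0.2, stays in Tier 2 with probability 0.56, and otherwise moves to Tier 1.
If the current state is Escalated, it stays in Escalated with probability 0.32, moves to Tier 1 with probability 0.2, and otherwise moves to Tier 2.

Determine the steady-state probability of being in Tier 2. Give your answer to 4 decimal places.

0.5217

Let the stationary distribution be π with π = πP and π_1 + π_2 + π_3 = 1.
π_1 = 0.28·π_1 + 0.24·π_2 + 0.2·π_3
π_2 = 0.48·π_1 + 0.56·π_2 + 0.48·π_3
Solving with the normalization constraint gives π = (0.2401, 0.5217, 0.2382).
So the stationary probability of Tier 2 is 0.5217.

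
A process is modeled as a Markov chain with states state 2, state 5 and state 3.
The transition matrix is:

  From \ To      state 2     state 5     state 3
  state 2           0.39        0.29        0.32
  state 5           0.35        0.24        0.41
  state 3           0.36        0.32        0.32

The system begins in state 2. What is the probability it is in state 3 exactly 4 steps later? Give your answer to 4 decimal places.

Propagate the distribution vector 4 steps from state 2.
After 0 steps: (1.0000, 0.0000, 0.0000)
After 1 step: (0.3900, 0.2900, 0.3200)
After 2 steps: (0.3688, 0.2851, 0.3461)
After 3 steps: (0.3682, 0.2861, 0.3457)
After 4 steps: (0.3682, 0.2861, 0.3458)
P(in state 3 after 4 steps) = 0.3458

0.3458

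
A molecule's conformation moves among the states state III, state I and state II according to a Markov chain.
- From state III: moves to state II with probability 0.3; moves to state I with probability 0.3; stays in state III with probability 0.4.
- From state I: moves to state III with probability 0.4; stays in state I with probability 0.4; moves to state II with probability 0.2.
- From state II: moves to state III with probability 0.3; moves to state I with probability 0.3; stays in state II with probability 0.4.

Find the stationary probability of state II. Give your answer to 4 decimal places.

Let the stationary distribution be π with π = πP and π_1 + π_2 + π_3 = 1.
π_1 = 0.4·π_1 + 0.4·π_2 + 0.3·π_3
π_2 = 0.3·π_1 + 0.4·π_2 + 0.3·π_3
Solving with the normalization constraint gives π = (0.3704, 0.3333, 0.2963).
So the stationary probability of state II is 0.2963.

0.2963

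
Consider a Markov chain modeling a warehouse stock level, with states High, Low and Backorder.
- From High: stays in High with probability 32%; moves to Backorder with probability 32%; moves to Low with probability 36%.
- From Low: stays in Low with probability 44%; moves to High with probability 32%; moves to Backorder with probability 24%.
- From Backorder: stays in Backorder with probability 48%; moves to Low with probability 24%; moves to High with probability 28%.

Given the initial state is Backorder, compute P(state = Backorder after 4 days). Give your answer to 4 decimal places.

0.3495

Propagate the distribution vector 4 days from Backorder.
After 0 days: (0.0000, 0.0000, 1.0000)
After 1 day: (0.2800, 0.2400, 0.4800)
After 2 days: (0.3008, 0.3216, 0.3776)
After 3 days: (0.3049, 0.3404, 0.3547)
After 4 days: (0.3058, 0.3447, 0.3495)
P(in Backorder after 4 days) = 0.3495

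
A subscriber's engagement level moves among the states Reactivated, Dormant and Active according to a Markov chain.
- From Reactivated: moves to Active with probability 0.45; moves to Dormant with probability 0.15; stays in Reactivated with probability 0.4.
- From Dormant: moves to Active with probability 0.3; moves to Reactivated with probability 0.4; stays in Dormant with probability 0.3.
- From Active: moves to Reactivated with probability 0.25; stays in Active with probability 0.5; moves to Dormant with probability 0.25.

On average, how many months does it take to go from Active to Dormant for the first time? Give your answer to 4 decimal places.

4.5333

Let t(s) be the expected number of months to first reach Dormant from state s, with t(Dormant) = 0. Conditioning on the first month:
t(Reactivated) = 1 + 0.4·t(Reactivated) + 0.45·t(Active)
t(Active) = 1 + 0.25·t(Reactivated) + 0.5·t(Active)
Solving: t(Reactivated) = 5.0667, t(Active) = 4.5333.
Expected months from Active to Dormant: 4.5333.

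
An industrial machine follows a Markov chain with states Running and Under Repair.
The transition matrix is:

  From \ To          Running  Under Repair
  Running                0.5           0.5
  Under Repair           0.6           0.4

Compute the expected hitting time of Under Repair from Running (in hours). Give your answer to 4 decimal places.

2.0000

Let t(s) be the expected number of hours to first reach Under Repair from state s, with t(Under Repair) = 0. Conditioning on the first hour:
t(Running) = 1 + 0.5·t(Running)
Solving: t(Running) = 2.0000.
Expected hours from Running to Under Repair: 2.0000.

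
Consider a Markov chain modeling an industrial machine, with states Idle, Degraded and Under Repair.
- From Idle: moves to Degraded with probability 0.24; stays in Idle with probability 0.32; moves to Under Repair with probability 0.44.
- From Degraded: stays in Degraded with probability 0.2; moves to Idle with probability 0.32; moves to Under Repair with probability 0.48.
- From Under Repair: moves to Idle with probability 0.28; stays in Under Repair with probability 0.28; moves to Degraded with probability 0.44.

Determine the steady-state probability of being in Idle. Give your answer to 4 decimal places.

0.3044

Let the stationary distribution be π with π = πP and π_1 + π_2 + π_3 = 1.
π_1 = 0.32·π_1 + 0.32·π_2 + 0.28·π_3
π_2 = 0.24·π_1 + 0.2·π_2 + 0.44·π_3
Solving with the normalization constraint gives π = (0.3044, 0.3057, 0.3899).
So the stationary probability of Idle is 0.3044.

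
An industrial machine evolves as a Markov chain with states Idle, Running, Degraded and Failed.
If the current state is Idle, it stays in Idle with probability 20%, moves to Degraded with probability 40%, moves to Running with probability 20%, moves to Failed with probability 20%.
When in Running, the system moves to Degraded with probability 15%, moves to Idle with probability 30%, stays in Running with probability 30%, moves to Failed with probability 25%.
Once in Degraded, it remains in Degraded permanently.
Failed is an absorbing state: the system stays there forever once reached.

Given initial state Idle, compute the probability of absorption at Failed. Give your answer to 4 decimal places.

0.3800

Let h(s) be the probability of absorption at Failed starting from transient state s. Then h(Failed) = 1 and h(Degraded) = 0. By first-step analysis:
h(Idle) = 0.2·h(Idle) + 0.2·h(Running) + 0.4·0 + 0.2·1
h(Running) = 0.3·h(Idle) + 0.3·h(Running) + 0.15·0 + 0.25·1
Solving: h(Idle) = 0.3800, h(Running) = 0.5200.
Starting from Idle, the probability is 0.3800.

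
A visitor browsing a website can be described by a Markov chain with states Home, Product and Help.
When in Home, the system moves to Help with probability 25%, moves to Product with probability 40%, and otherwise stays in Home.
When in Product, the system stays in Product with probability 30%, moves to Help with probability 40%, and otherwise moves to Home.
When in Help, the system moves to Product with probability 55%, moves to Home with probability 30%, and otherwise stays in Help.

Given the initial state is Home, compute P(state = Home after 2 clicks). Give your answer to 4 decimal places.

Sum over the intermediate state after 1 click:
P = P(Home→Home)·P(Home→Home) + P(Home→Product)·P(Product→Home) + P(Home→Help)·P(Help→Home)
  = 0.35×0.35 + 0.4×0.3 + 0.25×0.3
  = 0.1225 + 0.1200 + 0.0750 = 0.3175

0.3175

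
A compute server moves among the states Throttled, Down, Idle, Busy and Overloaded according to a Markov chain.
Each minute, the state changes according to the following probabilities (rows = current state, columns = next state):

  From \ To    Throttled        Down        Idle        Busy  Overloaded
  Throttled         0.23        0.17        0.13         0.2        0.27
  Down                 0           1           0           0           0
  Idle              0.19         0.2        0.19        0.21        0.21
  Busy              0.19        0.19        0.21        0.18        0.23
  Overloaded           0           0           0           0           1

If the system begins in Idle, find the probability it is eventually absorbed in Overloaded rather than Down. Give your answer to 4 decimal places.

0.5405

Let h(s) be the probability of absorption at Overloaded starting from transient state s. Then h(Overloaded) = 1 and h(Down) = 0. By first-step analysis:
h(Throttled) = 0.23·h(Throttled) + 0.17·0 + 0.13·h(Idle) + 0.2·h(Busy) + 0.27·1
h(Idle) = 0.19·h(Throttled) + 0.2·0 + 0.19·h(Idle) + 0.21·h(Busy) + 0.21·1
h(Busy) = 0.19·h(Throttled) + 0.19·0 + 0.21·h(Idle) + 0.18·h(Busy) + 0.23·1
Solving: h(Throttled) = 0.5860, h(Idle) = 0.5405, h(Busy) = 0.5547.
Starting from Idle, the probability is 0.5405.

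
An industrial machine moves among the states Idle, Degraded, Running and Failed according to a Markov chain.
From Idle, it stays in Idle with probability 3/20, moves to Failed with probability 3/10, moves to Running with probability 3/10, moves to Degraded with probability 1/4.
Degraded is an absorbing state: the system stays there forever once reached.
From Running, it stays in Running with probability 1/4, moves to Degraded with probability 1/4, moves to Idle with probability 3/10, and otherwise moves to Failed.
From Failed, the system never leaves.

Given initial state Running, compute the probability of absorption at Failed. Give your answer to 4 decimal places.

0.4749

Let h(s) be the probability of absorption at Failed starting from transient state s. Then h(Failed) = 1 and h(Degraded) = 0. By first-step analysis:
h(Idle) = 0.15·h(Idle) + 0.25·0 + 0.3·h(Running) + 0.3·1
h(Running) = 0.3·h(Idle) + 0.25·0 + 0.25·h(Running) + 0.2·1
Solving: h(Idle) = 0.5205, h(Running) = 0.4749.
Starting from Running, the probability is 0.4749.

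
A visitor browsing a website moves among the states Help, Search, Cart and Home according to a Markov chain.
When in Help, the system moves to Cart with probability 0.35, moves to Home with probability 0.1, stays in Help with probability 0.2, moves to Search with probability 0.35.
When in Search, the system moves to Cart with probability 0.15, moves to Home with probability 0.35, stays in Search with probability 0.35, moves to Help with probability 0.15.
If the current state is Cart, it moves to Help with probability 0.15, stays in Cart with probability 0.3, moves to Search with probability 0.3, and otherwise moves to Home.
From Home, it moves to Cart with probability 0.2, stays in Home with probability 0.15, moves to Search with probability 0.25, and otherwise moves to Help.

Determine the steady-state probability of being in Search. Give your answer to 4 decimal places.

Let the stationary distribution be π with π = πP and π_1 + π_2 + π_3 + π_4 = 1.
π_1 = 0.2·π_1 + 0.15·π_2 + 0.15·π_3 + 0.4·π_4
π_2 = 0.35·π_1 + 0.35·π_2 + 0.3·π_3 + 0.25·π_4
π_3 = 0.35·π_1 + 0.15·π_2 + 0.3·π_3 + 0.2·π_4
Solving with the normalization constraint gives π = (0.2174, 0.3153, 0.2409, 0.2263).
So the stationary probability of Search is 0.3153.

0.3153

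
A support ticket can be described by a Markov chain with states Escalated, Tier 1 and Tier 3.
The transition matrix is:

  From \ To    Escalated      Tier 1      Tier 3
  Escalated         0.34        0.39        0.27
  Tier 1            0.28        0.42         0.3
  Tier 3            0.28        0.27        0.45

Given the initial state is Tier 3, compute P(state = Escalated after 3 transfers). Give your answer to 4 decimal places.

0.2978

Propagate the distribution vector 3 transfers from Tier 3.
After 0 transfers: (0.0000, 0.0000, 1.0000)
After 1 transfer: (0.2800, 0.2700, 0.4500)
After 2 transfers: (0.2968, 0.3441, 0.3591)
After 3 transfers: (0.2978, 0.3572, 0.3450)
P(in Escalated after 3 transfers) = 0.2978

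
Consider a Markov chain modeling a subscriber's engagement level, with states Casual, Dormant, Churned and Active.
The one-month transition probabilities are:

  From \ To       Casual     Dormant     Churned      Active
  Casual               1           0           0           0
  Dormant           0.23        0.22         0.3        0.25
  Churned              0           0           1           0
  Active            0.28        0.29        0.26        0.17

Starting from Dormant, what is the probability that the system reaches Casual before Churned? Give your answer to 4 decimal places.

0.4538

Let h(s) be the probability of absorption at Casual starting from transient state s. Then h(Casual) = 1 and h(Churned) = 0. By first-step analysis:
h(Dormant) = 0.23·1 + 0.22·h(Dormant) + 0.3·0 + 0.25·h(Active)
h(Active) = 0.28·1 + 0.29·h(Dormant) + 0.26·0 + 0.17·h(Active)
Solving: h(Dormant) = 0.4538, h(Active) = 0.4959.
Starting from Dormant, the probability is 0.4538.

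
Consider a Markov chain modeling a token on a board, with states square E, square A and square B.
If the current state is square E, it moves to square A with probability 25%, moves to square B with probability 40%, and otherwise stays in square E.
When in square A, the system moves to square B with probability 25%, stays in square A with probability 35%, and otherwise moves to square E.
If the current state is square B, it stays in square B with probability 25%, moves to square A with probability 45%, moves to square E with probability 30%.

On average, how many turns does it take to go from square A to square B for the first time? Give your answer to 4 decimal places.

Let t(s) be the expected number of turns to first reach square B from state s, with t(square B) = 0. Conditioning on the first turn:
t(square E) = 1 + 0.35·t(square E) + 0.25·t(square A)
t(square A) = 1 + 0.4·t(square E) + 0.35·t(square A)
Solving: t(square E) = 2.7907, t(square A) = 3.2558.
Expected turns from square A to square B: 3.2558.

3.2558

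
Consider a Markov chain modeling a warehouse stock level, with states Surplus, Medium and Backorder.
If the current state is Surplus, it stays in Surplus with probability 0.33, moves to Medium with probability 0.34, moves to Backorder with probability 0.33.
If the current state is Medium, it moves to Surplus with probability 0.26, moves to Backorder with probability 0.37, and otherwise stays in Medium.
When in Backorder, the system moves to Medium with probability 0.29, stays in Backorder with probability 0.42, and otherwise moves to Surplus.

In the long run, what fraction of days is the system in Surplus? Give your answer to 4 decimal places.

0.2917

Let the stationary distribution be π with π = πP and π_1 + π_2 + π_3 = 1.
π_1 = 0.33·π_1 + 0.26·π_2 + 0.29·π_3
π_2 = 0.34·π_1 + 0.37·π_2 + 0.29·π_3
Solving with the normalization constraint gives π = (0.2917, 0.3311, 0.3772).
So the stationary probability of Surplus is 0.2917.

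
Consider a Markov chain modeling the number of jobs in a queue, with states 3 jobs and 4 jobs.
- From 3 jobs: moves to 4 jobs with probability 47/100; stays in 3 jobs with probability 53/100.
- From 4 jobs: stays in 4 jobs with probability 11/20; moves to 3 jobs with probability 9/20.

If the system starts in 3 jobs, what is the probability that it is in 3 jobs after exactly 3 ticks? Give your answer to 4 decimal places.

0.4894

Propagate the distribution vector 3 ticks from 3 jobs.
After 0 ticks: (1.0000, 0.0000)
After 1 tick: (0.5300, 0.4700)
After 2 ticks: (0.4924, 0.5076)
After 3 ticks: (0.4894, 0.5106)
P(in 3 jobs after 3 ticks) = 0.4894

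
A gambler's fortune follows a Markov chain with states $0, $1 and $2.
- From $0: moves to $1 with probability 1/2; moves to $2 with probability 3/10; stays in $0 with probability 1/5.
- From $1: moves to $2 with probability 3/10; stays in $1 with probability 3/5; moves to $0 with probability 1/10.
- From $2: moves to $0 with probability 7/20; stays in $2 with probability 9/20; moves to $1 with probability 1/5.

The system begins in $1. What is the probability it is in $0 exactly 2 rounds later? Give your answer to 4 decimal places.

Sum over the intermediate state after 1 round:
P = P($1→$0)·P($0→$0) + P($1→$1)·P($1→$0) + P($1→$2)·P($2→$0)
  = 0.1×0.2 + 0.6×0.1 + 0.3×0.35
  = 0.0200 + 0.0600 + 0.1050 = 0.1850

0.1850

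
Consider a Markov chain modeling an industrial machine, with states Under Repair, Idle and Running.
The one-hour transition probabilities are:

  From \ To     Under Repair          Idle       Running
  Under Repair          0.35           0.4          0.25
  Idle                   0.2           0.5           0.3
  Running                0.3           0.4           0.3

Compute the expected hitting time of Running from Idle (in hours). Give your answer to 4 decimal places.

3.4694

Let t(s) be the expected number of hours to first reach Running from state s, with t(Running) = 0. Conditioning on the first hour:
t(Under Repair) = 1 + 0.35·t(Under Repair) + 0.4·t(Idle)
t(Idle) = 1 + 0.2·t(Under Repair) + 0.5·t(Idle)
Solving: t(Under Repair) = 3.6735, t(Idle) = 3.4694.
Expected hours from Idle to Running: 3.4694.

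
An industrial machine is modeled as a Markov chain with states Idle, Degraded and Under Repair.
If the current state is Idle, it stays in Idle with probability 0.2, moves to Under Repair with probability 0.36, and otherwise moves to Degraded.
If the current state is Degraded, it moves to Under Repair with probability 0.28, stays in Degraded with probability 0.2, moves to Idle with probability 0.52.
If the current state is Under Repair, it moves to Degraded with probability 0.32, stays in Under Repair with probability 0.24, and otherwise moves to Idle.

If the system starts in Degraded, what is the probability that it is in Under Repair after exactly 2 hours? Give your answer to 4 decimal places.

0.3104

Sum over the intermediate state after 1 hour:
P = P(Degraded→Idle)·P(Idle→Under Repair) + P(Degraded→Degraded)·P(Degraded→Under Repair) + P(Degraded→Under Repair)·P(Under Repair→Under Repair)
  = 0.52×0.36 + 0.2×0.28 + 0.28×0.24
  = 0.1872 + 0.0560 + 0.0672 = 0.3104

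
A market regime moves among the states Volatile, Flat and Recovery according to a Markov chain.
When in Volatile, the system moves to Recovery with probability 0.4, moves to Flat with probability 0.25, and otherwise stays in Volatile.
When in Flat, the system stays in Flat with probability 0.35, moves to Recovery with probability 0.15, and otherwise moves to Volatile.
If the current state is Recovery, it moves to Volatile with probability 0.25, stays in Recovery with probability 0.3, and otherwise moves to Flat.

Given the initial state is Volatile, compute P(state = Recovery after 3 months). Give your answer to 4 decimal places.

Propagate the distribution vector 3 months from Volatile.
After 0 months: (1.0000, 0.0000, 0.0000)
After 1 month: (0.3500, 0.2500, 0.4000)
After 2 months: (0.3475, 0.3550, 0.2975)
After 3 months: (0.3735, 0.3450, 0.2815)
P(in Recovery after 3 months) = 0.2815

0.2815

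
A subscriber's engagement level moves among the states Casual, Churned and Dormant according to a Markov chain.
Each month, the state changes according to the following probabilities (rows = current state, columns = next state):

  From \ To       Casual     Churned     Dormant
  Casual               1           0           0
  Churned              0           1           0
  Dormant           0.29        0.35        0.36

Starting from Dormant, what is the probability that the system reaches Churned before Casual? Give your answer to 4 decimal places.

0.5469

Let h(s) be the probability of absorption at Churned starting from transient state s. Then h(Churned) = 1 and h(Casual) = 0. By first-step analysis:
h(Dormant) = 0.29·0 + 0.35·1 + 0.36·h(Dormant)
Solving: h(Dormant) = 0.5469.
Starting from Dormant, the probability is 0.5469.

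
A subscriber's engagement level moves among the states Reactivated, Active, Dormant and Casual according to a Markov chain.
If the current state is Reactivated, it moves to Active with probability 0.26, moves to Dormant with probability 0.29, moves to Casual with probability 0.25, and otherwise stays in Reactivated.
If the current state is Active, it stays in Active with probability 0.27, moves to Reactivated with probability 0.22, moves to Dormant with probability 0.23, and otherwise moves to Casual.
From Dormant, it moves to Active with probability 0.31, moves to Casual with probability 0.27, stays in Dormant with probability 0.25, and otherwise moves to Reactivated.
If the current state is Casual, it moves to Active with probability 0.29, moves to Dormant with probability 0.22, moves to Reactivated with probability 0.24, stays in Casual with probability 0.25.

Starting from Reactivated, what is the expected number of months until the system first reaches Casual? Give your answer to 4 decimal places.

Let t(s) be the expected number of months to first reach Casual from state s, with t(Casual) = 0. Conditioning on the first month:
t(Reactivated) = 1 + 0.2·t(Reactivated) + 0.26·t(Active) + 0.29·t(Dormant)
t(Active) = 1 + 0.22·t(Reactivated) + 0.27·t(Active) + 0.23·t(Dormant)
t(Dormant) = 1 + 0.17·t(Reactivated) + 0.31·t(Active) + 0.25·t(Dormant)
Solving: t(Reactivated) = 3.7946, t(Active) = 3.6843, t(Dormant) = 3.7163.
Expected months from Reactivated to Casual: 3.7946.

3.7946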